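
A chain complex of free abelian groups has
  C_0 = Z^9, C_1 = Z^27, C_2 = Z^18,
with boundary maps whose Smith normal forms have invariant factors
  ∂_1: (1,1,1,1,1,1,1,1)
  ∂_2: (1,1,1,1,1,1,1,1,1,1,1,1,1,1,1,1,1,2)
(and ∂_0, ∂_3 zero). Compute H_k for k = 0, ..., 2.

H_0 ≅ Z,  H_1 ≅ Z ⊕ Z/2,  H_2 = 0.

H_0: b_0 = 9 − 0 − 8 = 1; torsion from ∂_1 factors > 1: none. So H_0 ≅ Z.
H_1: b_1 = 27 − 8 − 18 = 1; torsion from ∂_2 factors > 1: [2]. So H_1 ≅ Z ⊕ Z/2.
H_2: b_2 = 18 − 18 − 0 = 0; torsion from ∂_3 factors > 1: none. So H_2 ≅ 0.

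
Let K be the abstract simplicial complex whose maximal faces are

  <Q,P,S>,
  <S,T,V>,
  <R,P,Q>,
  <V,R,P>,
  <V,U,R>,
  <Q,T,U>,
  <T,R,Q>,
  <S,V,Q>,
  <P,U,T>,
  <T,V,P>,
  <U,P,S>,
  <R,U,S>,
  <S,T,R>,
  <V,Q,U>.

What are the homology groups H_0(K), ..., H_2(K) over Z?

Fix the vertex order P < Q < R < S < T < U < V and write every simplex with vertices in increasing order. Then dim K = 2 and the simplices of K are:

  0-simplices (7): P, Q, R, S, T, U, V
  1-simplices (21): PQ, PR, PS, PT, PU, PV, QR, QS, QT, QU, QV, RS, RT, RU, RV, ST, SU, SV, TU, TV, UV
  2-simplices (14): PQR, PQS, PRV, PSU, PTU, PTV, QRT, QSV, QTU, QUV, RST, RSU, RUV, STV

so the chain groups are C_0 ≅ Z^7, C_1 ≅ Z^21, C_2 ≅ Z^14.

∂_1: C_1 → C_0 is given by ∂[p,q] = [q] − [p]. For instance
  ∂QU = U − Q.
The resulting 7×21 matrix has rank 6, and its Smith normal form has invariant factors (1,1,1,1,1,1).

The boundary map ∂_2: C_2 → C_1 maps a triangle to the signed sum of its edges. For instance
  ∂RSU = SU − RU + RS,
  ∂QSV = SV − QV + QS.
The resulting 21×14 matrix has rank 13, and its Smith normal form has invariant factors (1,1,1,1,1,1,1,1,1,1,1,1,1).

Reading off H_k = ker ∂_k / im ∂_{k+1}:

  H_0: rank C_0 − rank ∂_1 = 7 − 6 = 1, and the invariant factors of ∂_1 are all 1, so H_0 ≅ Z.
  H_1: rank ker ∂_1 − rank ∂_2 = (21 − 6) − 13 = 2, and the invariant factors of ∂_2 are all 1, so H_1 ≅ Z^2.
  H_2: rank ker ∂_2 − rank ∂_3 = (14 − 13) − 0 = 1, and there is no ∂_3, so H_2 ≅ Z.

H_0 = Z,  H_1 = Z^2,  H_2 = Z.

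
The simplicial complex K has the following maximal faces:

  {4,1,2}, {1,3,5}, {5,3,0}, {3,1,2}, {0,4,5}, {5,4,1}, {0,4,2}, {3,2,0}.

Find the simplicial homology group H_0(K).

We work with the vertex ordering 0 < 1 < 2 < 3 < 4 < 5. The simplices of K, each written with vertices in increasing order, are:

  0-simplices (6): [0], [1], [2], [3], [4], [5]
  1-simplices (12): [0,2], [0,3], [0,4], [0,5], [1,2], [1,3], [1,4], [1,5], [2,3], [2,4], [3,5], [4,5]
  2-simplices (8): [0,2,3], [0,2,4], [0,3,5], [0,4,5], [1,2,3], [1,2,4], [1,3,5], [1,4,5]

so the chain groups are C_0 ≅ Z^6, C_1 ≅ Z^12, C_2 ≅ Z^8.

∂_1: C_1 → C_0 is given by ∂[p,q] = [q] − [p]. For instance
  ∂[1,3] = [3] − [1].
The 6×12 boundary matrix has rank 5 and Smith normal form diag(1,1,1,1,1).

The boundary map ∂_2: C_2 → C_1 maps a triangle to the signed sum of its edges. For instance
  ∂[0,4,5] = [4,5] − [0,5] + [0,4],
  ∂[1,2,3] = [2,3] − [1,3] + [1,2].
The 12×8 boundary matrix has rank 7 and Smith normal form diag(1,1,1,1,1,1,1).

Reading off H_k = ker ∂_k / im ∂_{k+1}:

  H_0: rank C_0 − rank ∂_1 = 6 − 5 = 1, and the invariant factors of ∂_1 are all 1, so H_0 ≅ Z.

H_0 = Z.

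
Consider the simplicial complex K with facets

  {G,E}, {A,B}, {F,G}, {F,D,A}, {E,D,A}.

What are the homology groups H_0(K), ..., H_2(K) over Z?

Take the total order A < B < D < E < F < G on the vertex set. Then K (dimension 2) consists of the simplices:

  0-simplices (6): A, B, D, E, F, G
  1-simplices (8): AB, AD, AE, AF, DE, DF, EG, FG
  2-simplices (2): ADE, ADF

so the chain groups are C_0 ≅ Z^6, C_1 ≅ Z^8, C_2 ≅ Z^2.

Boundary ∂_1: C_1 → C_0 sends each edge [p,q] (with p < q) to q − p. For instance
  ∂AF = F − A.
The resulting 6×8 matrix has rank 5, and its Smith normal form has invariant factors (1,1,1,1,1).

The boundary map ∂_2: C_2 → C_1 sends each 2-simplex [p,q,r] to [q,r] − [p,r] + [p,q]. For instance
  ∂ADF = DF − AF + AD,
  ∂ADE = DE − AE + AD.
The 8×2 boundary matrix has rank 2 and Smith normal form diag(1,1).

From H_k ≅ ker(∂_k) / im(∂_{k+1}) we obtain:

  H_0: rank C_0 − rank ∂_1 = 6 − 5 = 1, and the invariant factors of ∂_1 are all 1, so H_0 = Z.
  H_1: rank ker ∂_1 − rank ∂_2 = (8 − 5) − 2 = 1, and the invariant factors of ∂_2 are all 1, so H_1 = Z.
  H_2: rank ker ∂_2 − rank ∂_3 = (2 − 2) − 0 = 0, and there is no ∂_3, so H_2 = 0.

H_0 = Z,  H_1 = Z,  H_2 = 0.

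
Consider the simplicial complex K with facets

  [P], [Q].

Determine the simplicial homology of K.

H_0 = Z^2.

Order the vertices as P < Q. Listing each simplex with vertices in this order, K has dimension 0 with simplices:

  0-simplices (2): P, Q

giving chain groups C_0 ≅ Z^2.

Now H_k = ker ∂_k / im ∂_{k+1}, so:

  H_0: rank C_0 − rank ∂_1 = 2 − 0 = 2, and there is no ∂_1, so H_0 = Z^2.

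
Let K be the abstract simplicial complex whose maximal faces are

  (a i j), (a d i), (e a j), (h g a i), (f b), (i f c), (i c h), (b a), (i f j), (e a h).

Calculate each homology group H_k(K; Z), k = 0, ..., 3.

Take the total order a < b < c < d < e < f < g < h < i < j on the vertex set. Then K (dimension 3) consists of the simplices:

  0-simplices (10): a, b, c, d, e, f, g, h, i, j
  1-simplices (20): ab, ad, ae, ag, ah, ai, aj, bf, cf, ch, ci, di, eh, ej, fi, fj, gh, gi, hi, ij
  2-simplices (11): adi, aeh, aej, agh, agi, ahi, aij, cfi, chi, fij, ghi
  3-simplices (1): aghi

so the chain groups are C_0 ≅ Z^10, C_1 ≅ Z^20, C_2 ≅ Z^11, C_3 ≅ Z^1.

Boundary ∂_1: C_1 → C_0 maps an edge to its endpoints' difference, ∂[p,q] = q − p. For instance
  ∂cf = f − c.
As a 10×20 matrix over Z this has rank 9, with invariant factors (1,1,1,1,1,1,1,1,1).

∂_2: C_2 → C_1 maps a triangle to the signed sum of its edges. For instance
  ∂agh = gh − ah + ag,
  ∂ahi = hi − ai + ah.
The resulting 20×11 matrix has rank 10, and its Smith normal form has invariant factors (1,1,1,1,1,1,1,1,1,1).

The boundary map ∂_3: C_3 → C_2 sends each 3-simplex σ to the alternating sum Σ_i (−1)^i (σ with its i-th vertex removed). For instance
  ∂aghi = ghi − ahi + agi − agh.
The resulting 11×1 matrix has rank 1, and its Smith normal form has invariant factors (1).

From H_k ≅ ker(∂_k) / im(∂_{k+1}) we obtain:

  H_0: rank C_0 − rank ∂_1 = 10 − 9 = 1, and the invariant factors of ∂_1 are all 1, so H_0 = Z.
  H_1: rank ker ∂_1 − rank ∂_2 = (20 − 9) − 10 = 1, and the invariant factors of ∂_2 are all 1, so H_1 = Z.
  H_2: rank ker ∂_2 − rank ∂_3 = (11 − 10) − 1 = 0, and the invariant factors of ∂_3 are all 1, so H_2 = 0.
  H_3: rank ker ∂_3 − rank ∂_4 = (1 − 1) − 0 = 0, and there is no ∂_4, so H_3 = 0.

As a check, the Euler characteristic is 10 − 20 + 11 − 1 = 0, which agrees with 1 − 1 + 0 − 0 = 0.

H_0 ≅ Z,  H_1 ≅ Z,  H_2 = 0,  H_3 = 0.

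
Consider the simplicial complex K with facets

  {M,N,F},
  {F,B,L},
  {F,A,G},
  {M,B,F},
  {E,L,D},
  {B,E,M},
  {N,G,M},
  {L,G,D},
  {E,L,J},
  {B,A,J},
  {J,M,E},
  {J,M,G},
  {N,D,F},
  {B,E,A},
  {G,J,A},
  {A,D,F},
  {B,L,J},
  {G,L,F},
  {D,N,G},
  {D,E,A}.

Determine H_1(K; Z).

H_1 = Z ⊕ Z/2Z.

We work with the vertex ordering A < B < D < E < F < G < J < L < M < N. The simplices of K, each written with vertices in increasing order, are:

  0-simplices (10): A, B, D, E, F, G, J, L, M, N
  1-simplices (30): AB, AD, AE, AF, AG, AJ, BE, BF, BJ, BL, BM, DE, DF, DG, DL, DN, EJ, EL, EM, FG, FL, FM, FN, GJ, GL, GM, GN, JL, JM, MN
  2-simplices (20): ABE, ABJ, ADE, ADF, AFG, AGJ, BEM, BFL, BFM, BJL, DEL, DFN, DGL, DGN, EJL, EJM, FGL, FMN, GJM, GMN

so the chain groups are C_0 ≅ Z^10, C_1 ≅ Z^30, C_2 ≅ Z^20.

Boundary ∂_1: C_1 → C_0 is given by ∂[p,q] = [q] − [p].
As a 10×30 matrix over Z this has rank 9, with invariant factors (1,1,1,1,1,1,1,1,1).

The boundary map ∂_2: C_2 → C_1 sends each 2-simplex [p,q,r] to [q,r] − [p,r] + [p,q]. For instance
  ∂BJL = JL − BL + BJ,
  ∂FMN = MN − FN + FM.
This gives a 30×20 integer matrix of rank 20; reducing to Smith normal form yields diagonal entries (1,1,1,1,1,1,1,1,1,1,1,1,1,1,1,1,1,1,1,2).

From H_k ≅ ker(∂_k) / im(∂_{k+1}) we obtain:

  H_1: rank ker ∂_1 − rank ∂_2 = (30 − 9) − 20 = 1, and ∂_2 has invariant factor 2 > 1, so H_1 ≅ Z ⊕ Z/2Z.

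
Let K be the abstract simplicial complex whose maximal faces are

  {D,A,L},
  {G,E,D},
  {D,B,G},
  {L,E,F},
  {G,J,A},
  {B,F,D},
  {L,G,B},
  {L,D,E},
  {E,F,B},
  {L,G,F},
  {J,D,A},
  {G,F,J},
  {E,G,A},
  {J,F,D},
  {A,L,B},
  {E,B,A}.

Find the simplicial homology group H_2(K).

Fix the vertex order A < B < D < E < F < G < J < L and write every simplex with vertices in increasing order. Then dim K = 2 and the simplices of K are:

  0-simplices (8): A, B, D, E, F, G, J, L
  1-simplices (24): AB, AD, AE, AG, AJ, AL, BD, BE, BF, BG, BL, DE, DF, DG, DJ, DL, EF, EG, EL, FG, FJ, FL, GJ, GL
  2-simplices (16): ABE, ABL, ADJ, ADL, AEG, AGJ, BDF, BDG, BEF, BGL, DEG, DEL, DFJ, EFL, FGJ, FGL

so the chain groups are C_0 ≅ Z^8, C_1 ≅ Z^24, C_2 ≅ Z^16.

Boundary ∂_1: C_1 → C_0 is given by ∂[p,q] = [q] − [p]. For instance
  ∂DE = E − D.
This gives a 8×24 integer matrix of rank 7; reducing to Smith normal form yields diagonal entries (1,1,1,1,1,1,1).

Boundary ∂_2: C_2 → C_1 sends each 2-simplex [p,q,r] to [q,r] − [p,r] + [p,q]. For instance
  ∂FGL = GL − FL + FG,
  ∂BEF = EF − BF + BE.
The resulting 24×16 matrix has rank 15, and its Smith normal form has invariant factors (1,1,1,1,1,1,1,1,1,1,1,1,1,1,1).

Now H_k = ker ∂_k / im ∂_{k+1}, so:

  H_2: rank ker ∂_2 − rank ∂_3 = (16 − 15) − 0 = 1, and there is no ∂_3, so H_2 ≅ Z.

H_2 ≅ Z.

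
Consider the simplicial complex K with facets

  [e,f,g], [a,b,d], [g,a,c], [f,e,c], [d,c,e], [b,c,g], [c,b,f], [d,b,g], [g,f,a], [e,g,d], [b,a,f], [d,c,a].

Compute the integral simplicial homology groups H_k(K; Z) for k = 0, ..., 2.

H_0 = Z,  H_1 = Z/2,  H_2 = 0.

Order the vertices as a < b < c < d < e < f < g. Listing each simplex with vertices in this order, K has dimension 2 with simplices:

  0-simplices (7): a, b, c, d, e, f, g
  1-simplices (18): ab, ac, ad, af, ag, bc, bd, bf, bg, cd, ce, cf, cg, de, dg, ef, eg, fg
  2-simplices (12): abd, abf, acd, acg, afg, bcf, bcg, bdg, cde, cef, deg, efg

so the chain groups are C_0 ≅ Z^7, C_1 ≅ Z^18, C_2 ≅ Z^12.

Boundary ∂_1: C_1 → C_0 is given by ∂[p,q] = [q] − [p].
As a 7×18 matrix over Z this has rank 6, with invariant factors (1,1,1,1,1,1).

∂_2: C_2 → C_1 maps a triangle to the signed sum of its edges. For instance
  ∂cde = de − ce + cd,
  ∂abd = bd − ad + ab.
The resulting 18×12 matrix has rank 12, and its Smith normal form has invariant factors (1,1,1,1,1,1,1,1,1,1,1,2).

Computing H_k = (kernel of ∂_k) / (image of ∂_{k+1}):

  H_0: rank C_0 − rank ∂_1 = 7 − 6 = 1, and the invariant factors of ∂_1 are all 1, so H_0 = Z.
  H_1: rank ker ∂_1 − rank ∂_2 = (18 − 6) − 12 = 0, and ∂_2 has invariant factor 2 > 1, so H_1 = Z/2.
  H_2: rank ker ∂_2 − rank ∂_3 = (12 − 12) − 0 = 0, and there is no ∂_3, so H_2 = 0.

As a check, the Euler characteristic is 7 − 18 + 12 = 1, which agrees with 1 − 0 + 0 = 1.
(K is a triangulation of the real projective plane RP^2.)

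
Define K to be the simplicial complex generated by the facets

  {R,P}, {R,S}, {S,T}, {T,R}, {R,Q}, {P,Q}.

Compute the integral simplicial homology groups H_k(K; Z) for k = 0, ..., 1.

Take the total order P < Q < R < S < T on the vertex set. Then K (dimension 1) consists of the simplices:

  0-simplices (5): P, Q, R, S, T
  1-simplices (6): PQ, PR, QR, RS, RT, ST

Hence C_0 ≅ Z^5, C_1 ≅ Z^6.

The boundary map ∂_1: C_1 → C_0 maps an edge to its endpoints' difference, ∂[p,q] = q − p.
As a 5×6 matrix over Z this has rank 4, with invariant factors (1,1,1,1).

Reading off H_k = ker ∂_k / im ∂_{k+1}:

  H_0: rank C_0 − rank ∂_1 = 5 − 4 = 1, and the invariant factors of ∂_1 are all 1, so H_0 = Z.
  H_1: rank ker ∂_1 − rank ∂_2 = (6 − 4) − 0 = 2, and there is no ∂_2, so H_1 = Z^2.

H_0 = Z,  H_1 = Z^2.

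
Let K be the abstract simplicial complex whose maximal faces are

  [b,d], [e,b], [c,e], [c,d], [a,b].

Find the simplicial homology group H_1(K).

We work with the vertex ordering a < b < c < d < e. The simplices of K, each written with vertices in increasing order, are:

  0-simplices (5): a, b, c, d, e
  1-simplices (5): ab, bd, be, cd, ce

Hence C_0 ≅ Z^5, C_1 ≅ Z^5.

The boundary map ∂_1: C_1 → C_0 sends each edge [p,q] (with p < q) to q − p.
The 5×5 boundary matrix has rank 4 and Smith normal form diag(1,1,1,1).

From H_k ≅ ker(∂_k) / im(∂_{k+1}) we obtain:

  H_1: rank ker ∂_1 − rank ∂_2 = (5 − 4) − 0 = 1, and there is no ∂_2, so H_1 ≅ Z.

H_1 = Z.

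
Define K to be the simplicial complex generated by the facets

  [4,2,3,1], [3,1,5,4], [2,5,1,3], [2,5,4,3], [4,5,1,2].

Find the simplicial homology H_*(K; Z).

H_0 ≅ Z,  H_1 = 0,  H_2 = 0,  H_3 ≅ Z.

Order the vertices as 1 < 2 < 3 < 4 < 5. Listing each simplex with vertices in this order, K has dimension 3 with simplices:

  0-simplices (5): [1], [2], [3], [4], [5]
  1-simplices (10): [1,2], [1,3], [1,4], [1,5], [2,3], [2,4], [2,5], [3,4], [3,5], [4,5]
  2-simplices (10): [1,2,3], [1,2,4], [1,2,5], [1,3,4], [1,3,5], [1,4,5], [2,3,4], [2,3,5], [2,4,5], [3,4,5]
  3-simplices (5): [1,2,3,4], [1,2,3,5], [1,2,4,5], [1,3,4,5], [2,3,4,5]

so the chain groups are C_0 ≅ Z^5, C_1 ≅ Z^10, C_2 ≅ Z^10, C_3 ≅ Z^5.

Boundary ∂_1: C_1 → C_0 maps an edge to its endpoints' difference, ∂[p,q] = q − p.
The resulting 5×10 matrix has rank 4, and its Smith normal form has invariant factors (1,1,1,1).

∂_2: C_2 → C_1 maps a triangle to the signed sum of its edges. For instance
  ∂[1,3,4] = [3,4] − [1,4] + [1,3],
  ∂[1,3,5] = [3,5] − [1,5] + [1,3].
The 10×10 boundary matrix has rank 6 and Smith normal form diag(1,1,1,1,1,1).

∂_3: C_3 → C_2 sends each 3-simplex σ to the alternating sum Σ_i (−1)^i (σ with its i-th vertex removed). For instance
  ∂[1,2,3,4] = [2,3,4] − [1,3,4] + [1,2,4] − [1,2,3],
  ∂[2,3,4,5] = [3,4,5] − [2,4,5] + [2,3,5] − [2,3,4].
The resulting 10×5 matrix has rank 4, and its Smith normal form has invariant factors (1,1,1,1).

Reading off H_k = ker ∂_k / im ∂_{k+1}:

  H_0: rank C_0 − rank ∂_1 = 5 − 4 = 1, and the invariant factors of ∂_1 are all 1, so H_0 = Z.
  H_1: rank ker ∂_1 − rank ∂_2 = (10 − 4) − 6 = 0, and the invariant factors of ∂_2 are all 1, so H_1 = 0.
  H_2: rank ker ∂_2 − rank ∂_3 = (10 − 6) − 4 = 0, and the invariant factors of ∂_3 are all 1, so H_2 = 0.
  H_3: rank ker ∂_3 − rank ∂_4 = (5 − 4) − 0 = 1, and there is no ∂_4, so H_3 = Z.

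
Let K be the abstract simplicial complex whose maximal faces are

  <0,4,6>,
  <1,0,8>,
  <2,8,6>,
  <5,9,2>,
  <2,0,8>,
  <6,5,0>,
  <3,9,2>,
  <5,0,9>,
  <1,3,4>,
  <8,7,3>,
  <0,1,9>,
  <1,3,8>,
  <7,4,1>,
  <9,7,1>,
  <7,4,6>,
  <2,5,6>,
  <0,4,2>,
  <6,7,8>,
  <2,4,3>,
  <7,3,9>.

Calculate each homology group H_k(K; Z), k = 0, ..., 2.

Take the total order 0 < 1 < 2 < 3 < 4 < 5 < 6 < 7 < 8 < 9 on the vertex set. Then K (dimension 2) consists of the simplices:

  0-simplices (10): [0], [1], [2], [3], [4], [5], [6], [7], [8], [9]
  1-simplices (30): (30 of them)
  2-simplices (20): (20 of them)

giving chain groups C_0 ≅ Z^10, C_1 ≅ Z^30, C_2 ≅ Z^20.

∂_1: C_1 → C_0 is given by ∂[p,q] = [q] − [p]. For instance
  ∂[0,2] = [2] − [0].
The resulting 10×30 matrix has rank 9, and its Smith normal form has invariant factors (1,1,1,1,1,1,1,1,1).

The boundary map ∂_2: C_2 → C_1 acts by ∂[p,q,r] = [q,r] − [p,r] + [p,q]. For instance
  ∂[0,1,8] = [1,8] − [0,8] + [0,1],
  ∂[0,4,6] = [4,6] − [0,6] + [0,4].
The resulting 30×20 matrix has rank 20, and its Smith normal form has invariant factors (1,1,1,1,1,1,1,1,1,1,1,1,1,1,1,1,1,1,1,2).

Now H_k = ker ∂_k / im ∂_{k+1}, so:

  H_0: rank C_0 − rank ∂_1 = 10 − 9 = 1, and the invariant factors of ∂_1 are all 1, so H_0 = Z.
  H_1: rank ker ∂_1 − rank ∂_2 = (30 − 9) − 20 = 1, and ∂_2 has invariant factor 2 > 1, so H_1 = Z ⊕ Z/2.
  H_2: rank ker ∂_2 − rank ∂_3 = (20 − 20) − 0 = 0, and there is no ∂_3, so H_2 = 0.

H_0 = Z,  H_1 = Z ⊕ Z/2,  H_2 = 0.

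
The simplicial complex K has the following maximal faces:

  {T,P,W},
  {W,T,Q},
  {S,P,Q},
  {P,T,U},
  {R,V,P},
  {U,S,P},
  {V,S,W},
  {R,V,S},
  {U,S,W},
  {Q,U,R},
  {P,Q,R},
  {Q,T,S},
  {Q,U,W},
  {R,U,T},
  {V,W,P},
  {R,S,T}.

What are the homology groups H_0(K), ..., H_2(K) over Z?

We work with the vertex ordering P < Q < R < S < T < U < V < W. The simplices of K, each written with vertices in increasing order, are:

  0-simplices (8): P, Q, R, S, T, U, V, W
  1-simplices (24): PQ, PR, PS, PT, PU, PV, PW, QR, QS, QT, QU, QW, RS, RT, RU, RV, ST, SU, SV, SW, TU, TW, UW, VW
  2-simplices (16): PQR, PQS, PRV, PSU, PTU, PTW, PVW, QRU, QST, QTW, QUW, RST, RSV, RTU, SUW, SVW

Hence C_0 ≅ Z^8, C_1 ≅ Z^24, C_2 ≅ Z^16.

Boundary ∂_1: C_1 → C_0 sends each edge [p,q] (with p < q) to q − p.
This gives a 8×24 integer matrix of rank 7; reducing to Smith normal form yields diagonal entries (1,1,1,1,1,1,1).

∂_2: C_2 → C_1 maps a triangle to the signed sum of its edges. For instance
  ∂PSU = SU − PU + PS,
  ∂QUW = UW − QW + QU.
This gives a 24×16 integer matrix of rank 15; reducing to Smith normal form yields diagonal entries (1,1,1,1,1,1,1,1,1,1,1,1,1,1,1).

From H_k ≅ ker(∂_k) / im(∂_{k+1}) we obtain:

  H_0: rank C_0 − rank ∂_1 = 8 − 7 = 1, and the invariant factors of ∂_1 are all 1, so H_0 ≅ Z.
  H_1: rank ker ∂_1 − rank ∂_2 = (24 − 7) − 15 = 2, and the invariant factors of ∂_2 are all 1, so H_1 ≅ Z^2.
  H_2: rank ker ∂_2 − rank ∂_3 = (16 − 15) − 0 = 1, and there is no ∂_3, so H_2 ≅ Z.

H_0 = Z,  H_1 = Z^2,  H_2 = Z.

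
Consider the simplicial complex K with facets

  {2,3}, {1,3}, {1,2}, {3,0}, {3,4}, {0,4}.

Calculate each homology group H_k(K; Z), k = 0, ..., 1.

H_0 = Z,  H_1 = Z^2.

We work with the vertex ordering 0 < 1 < 2 < 3 < 4. The simplices of K, each written with vertices in increasing order, are:

  0-simplices (5): [0], [1], [2], [3], [4]
  1-simplices (6): [0,3], [0,4], [1,2], [1,3], [2,3], [3,4]

Hence C_0 ≅ Z^5, C_1 ≅ Z^6.

Boundary ∂_1: C_1 → C_0 maps an edge to its endpoints' difference, ∂[p,q] = q − p.
As a 5×6 matrix over Z this has rank 4, with invariant factors (1,1,1,1).

Now H_k = ker ∂_k / im ∂_{k+1}, so:

  H_0: rank C_0 − rank ∂_1 = 5 − 4 = 1, and the invariant factors of ∂_1 are all 1, so H_0 = Z.
  H_1: rank ker ∂_1 − rank ∂_2 = (6 − 4) − 0 = 2, and there is no ∂_2, so H_1 = Z^2.

As a check, the Euler characteristic is 5 − 6 = -1, which agrees with 1 − 2 = -1.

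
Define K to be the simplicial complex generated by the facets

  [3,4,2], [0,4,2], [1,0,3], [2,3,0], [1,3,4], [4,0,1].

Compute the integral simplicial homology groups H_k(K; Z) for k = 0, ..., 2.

Fix the vertex order 0 < 1 < 2 < 3 < 4 and write every simplex with vertices in increasing order. Then dim K = 2 and the simplices of K are:

  0-simplices (5): [0], [1], [2], [3], [4]
  1-simplices (9): [0,1], [0,2], [0,3], [0,4], [1,3], [1,4], [2,3], [2,4], [3,4]
  2-simplices (6): [0,1,3], [0,1,4], [0,2,3], [0,2,4], [1,3,4], [2,3,4]

Hence C_0 ≅ Z^5, C_1 ≅ Z^9, C_2 ≅ Z^6.

Boundary ∂_1: C_1 → C_0 sends each edge [p,q] (with p < q) to q − p.
As a 5×9 matrix over Z this has rank 4, with invariant factors (1,1,1,1).

The boundary map ∂_2: C_2 → C_1 acts by ∂[p,q,r] = [q,r] − [p,r] + [p,q]. For instance
  ∂[0,2,4] = [2,4] − [0,4] + [0,2],
  ∂[0,2,3] = [2,3] − [0,3] + [0,2].
The 9×6 boundary matrix has rank 5 and Smith normal form diag(1,1,1,1,1).

Now H_k = ker ∂_k / im ∂_{k+1}, so:

  H_0: rank C_0 − rank ∂_1 = 5 − 4 = 1, and the invariant factors of ∂_1 are all 1, so H_0 = Z.
  H_1: rank ker ∂_1 − rank ∂_2 = (9 − 4) − 5 = 0, and the invariant factors of ∂_2 are all 1, so H_1 = 0.
  H_2: rank ker ∂_2 − rank ∂_3 = (6 − 5) − 0 = 1, and there is no ∂_3, so H_2 = Z.

As a check, the Euler characteristic is 5 − 9 + 6 = 2, which agrees with 1 − 0 + 1 = 2.

H_0 ≅ Z,  H_1 = 0,  H_2 ≅ Z.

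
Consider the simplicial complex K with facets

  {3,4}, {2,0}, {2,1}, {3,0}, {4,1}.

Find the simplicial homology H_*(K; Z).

H_0 = Z,  H_1 = Z.

We work with the vertex ordering 0 < 1 < 2 < 3 < 4. The simplices of K, each written with vertices in increasing order, are:

  0-simplices (5): [0], [1], [2], [3], [4]
  1-simplices (5): [0,2], [0,3], [1,2], [1,4], [3,4]

Hence C_0 ≅ Z^5, C_1 ≅ Z^5.

The boundary map ∂_1: C_1 → C_0 is given by ∂[p,q] = [q] − [p]. For instance
  ∂[0,2] = [2] − [0].
The 5×5 boundary matrix has rank 4 and Smith normal form diag(1,1,1,1).

Reading off H_k = ker ∂_k / im ∂_{k+1}:

  H_0: rank C_0 − rank ∂_1 = 5 − 4 = 1, and the invariant factors of ∂_1 are all 1, so H_0 ≅ Z.
  H_1: rank ker ∂_1 − rank ∂_2 = (5 − 4) − 0 = 1, and there is no ∂_2, so H_1 ≅ Z.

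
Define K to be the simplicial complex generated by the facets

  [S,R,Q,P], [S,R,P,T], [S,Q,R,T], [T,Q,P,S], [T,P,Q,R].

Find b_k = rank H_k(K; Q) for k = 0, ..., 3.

b_0 = 1, b_1 = 0, b_2 = 0, b_3 = 1.

Order the vertices as P < Q < R < S < T. Listing each simplex with vertices in this order, K has dimension 3 with simplices:

  0-simplices (5): P, Q, R, S, T
  1-simplices (10): PQ, PR, PS, PT, QR, QS, QT, RS, RT, ST
  2-simplices (10): PQR, PQS, PQT, PRS, PRT, PST, QRS, QRT, QST, RST
  3-simplices (5): PQRS, PQRT, PQST, PRST, QRST

Hence C_0 ≅ Z^5, C_1 ≅ Z^10, C_2 ≅ Z^10, C_3 ≅ Z^5.

Boundary ∂_1: C_1 → C_0 sends each edge [p,q] (with p < q) to q − p. For instance
  ∂RS = S − R.
As a 5×10 matrix over Z this has rank 4, with invariant factors (1,1,1,1).

∂_2: C_2 → C_1 sends each 2-simplex [p,q,r] to [q,r] − [p,r] + [p,q]. For instance
  ∂PRS = RS − PS + PR,
  ∂QRT = RT − QT + QR.
This gives a 10×10 integer matrix of rank 6; reducing to Smith normal form yields diagonal entries (1,1,1,1,1,1).

The boundary map ∂_3: C_3 → C_2 sends each 3-simplex σ to the alternating sum Σ_i (−1)^i (σ with its i-th vertex removed). For instance
  ∂QRST = RST − QST + QRT − QRS,
  ∂PQRS = QRS − PRS + PQS − PQR.
The resulting 10×5 matrix has rank 4, and its Smith normal form has invariant factors (1,1,1,1).

From H_k ≅ ker(∂_k) / im(∂_{k+1}) we obtain:

  H_0: rank C_0 − rank ∂_1 = 5 − 4 = 1, and the invariant factors of ∂_1 are all 1, so H_0 ≅ Z.
  H_1: rank ker ∂_1 − rank ∂_2 = (10 − 4) − 6 = 0, and the invariant factors of ∂_2 are all 1, so H_1 ≅ 0.
  H_2: rank ker ∂_2 − rank ∂_3 = (10 − 6) − 4 = 0, and the invariant factors of ∂_3 are all 1, so H_2 ≅ 0.
  H_3: rank ker ∂_3 − rank ∂_4 = (5 − 4) − 0 = 1, and there is no ∂_4, so H_3 ≅ Z.

Hence the Betti numbers are b_0 = 1, b_1 = 0, b_2 = 0, b_3 = 1.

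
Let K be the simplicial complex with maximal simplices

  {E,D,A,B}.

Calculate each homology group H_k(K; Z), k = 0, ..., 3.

Take the total order A < B < D < E on the vertex set. Then K (dimension 3) consists of the simplices:

  0-simplices (4): A, B, D, E
  1-simplices (6): AB, AD, AE, BD, BE, DE
  2-simplices (4): ABD, ABE, ADE, BDE
  3-simplices (1): ABDE

giving chain groups C_0 ≅ Z^4, C_1 ≅ Z^6, C_2 ≅ Z^4, C_3 ≅ Z^1.

Boundary ∂_1: C_1 → C_0 is given by ∂[p,q] = [q] − [p]. For instance
  ∂DE = E − D.
The 4×6 boundary matrix has rank 3 and Smith normal form diag(1,1,1).

∂_2: C_2 → C_1 maps a triangle to the signed sum of its edges. For instance
  ∂ADE = DE − AE + AD,
  ∂ABE = BE − AE + AB.
As a 6×4 matrix over Z this has rank 3, with invariant factors (1,1,1).

Boundary ∂_3: C_3 → C_2 sends each 3-simplex σ to the alternating sum Σ_i (−1)^i (σ with its i-th vertex removed). For instance
  ∂ABDE = BDE − ADE + ABE − ABD.
As a 4×1 matrix over Z this has rank 1, with invariant factors (1).

Now H_k = ker ∂_k / im ∂_{k+1}, so:

  H_0: rank C_0 − rank ∂_1 = 4 − 3 = 1, and the invariant factors of ∂_1 are all 1, so H_0 = Z.
  H_1: rank ker ∂_1 − rank ∂_2 = (6 − 3) − 3 = 0, and the invariant factors of ∂_2 are all 1, so H_1 = 0.
  H_2: rank ker ∂_2 − rank ∂_3 = (4 − 3) − 1 = 0, and the invariant factors of ∂_3 are all 1, so H_2 = 0.
  H_3: rank ker ∂_3 − rank ∂_4 = (1 − 1) − 0 = 0, and there is no ∂_4, so H_3 = 0.

H_0 ≅ Z,  H_1 = 0,  H_2 = 0,  H_3 = 0.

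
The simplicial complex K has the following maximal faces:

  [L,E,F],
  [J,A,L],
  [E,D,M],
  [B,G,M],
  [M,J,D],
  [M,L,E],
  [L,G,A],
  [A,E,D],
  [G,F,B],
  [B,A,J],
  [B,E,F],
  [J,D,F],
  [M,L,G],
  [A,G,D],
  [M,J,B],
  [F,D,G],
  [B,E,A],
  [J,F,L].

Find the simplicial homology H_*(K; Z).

H_0 ≅ Z,  H_1 ≅ Z^2,  H_2 ≅ Z.

We work with the vertex ordering A < B < D < E < F < G < J < L < M. The simplices of K, each written with vertices in increasing order, are:

  0-simplices (9): A, B, D, E, F, G, J, L, M
  1-simplices (27): AB, AD, AE, AG, AJ, AL, BE, BF, BG, BJ, BM, DE, DF, DG, DJ, DM, EF, EL, EM, FG, FJ, FL, GL, GM, JL, JM, LM
  2-simplices (18): ABE, ABJ, ADE, ADG, AGL, AJL, BEF, BFG, BGM, BJM, DEM, DFG, DFJ, DJM, EFL, ELM, FJL, GLM

giving chain groups C_0 ≅ Z^9, C_1 ≅ Z^27, C_2 ≅ Z^18.

∂_1: C_1 → C_0 is given by ∂[p,q] = [q] − [p]. For instance
  ∂AD = D − A.
The resulting 9×27 matrix has rank 8, and its Smith normal form has invariant factors (1,1,1,1,1,1,1,1).

∂_2: C_2 → C_1 acts by ∂[p,q,r] = [q,r] − [p,r] + [p,q]. For instance
  ∂AJL = JL − AL + AJ,
  ∂DFG = FG − DG + DF.
This gives a 27×18 integer matrix of rank 17; reducing to Smith normal form yields diagonal entries (1,1,1,1,1,1,1,1,1,1,1,1,1,1,1,1,1).

From H_k ≅ ker(∂_k) / im(∂_{k+1}) we obtain:

  H_0: rank C_0 − rank ∂_1 = 9 − 8 = 1, and the invariant factors of ∂_1 are all 1, so H_0 = Z.
  H_1: rank ker ∂_1 − rank ∂_2 = (27 − 8) − 17 = 2, and the invariant factors of ∂_2 are all 1, so H_1 = Z^2.
  H_2: rank ker ∂_2 − rank ∂_3 = (18 − 17) − 0 = 1, and there is no ∂_3, so H_2 = Z.

(K is a triangulation of the torus T^2.)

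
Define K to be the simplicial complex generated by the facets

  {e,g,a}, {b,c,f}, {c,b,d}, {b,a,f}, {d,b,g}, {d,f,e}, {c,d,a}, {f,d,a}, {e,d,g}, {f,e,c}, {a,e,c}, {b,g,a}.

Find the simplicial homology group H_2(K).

Take the total order a < b < c < d < e < f < g on the vertex set. Then K (dimension 2) consists of the simplices:

  0-simplices (7): a, b, c, d, e, f, g
  1-simplices (18): ab, ac, ad, ae, af, ag, bc, bd, bf, bg, cd, ce, cf, de, df, dg, ef, eg
  2-simplices (12): abf, abg, acd, ace, adf, aeg, bcd, bcf, bdg, cef, def, deg

Hence C_0 ≅ Z^7, C_1 ≅ Z^18, C_2 ≅ Z^12.

∂_1: C_1 → C_0 maps an edge to its endpoints' difference, ∂[p,q] = q − p. For instance
  ∂bd = d − b.
As a 7×18 matrix over Z this has rank 6, with invariant factors (1,1,1,1,1,1).

Boundary ∂_2: C_2 → C_1 sends each 2-simplex [p,q,r] to [q,r] − [p,r] + [p,q]. For instance
  ∂adf = df − af + ad,
  ∂abg = bg − ag + ab.
As a 18×12 matrix over Z this has rank 12, with invariant factors (1,1,1,1,1,1,1,1,1,1,1,2).

Computing H_k = (kernel of ∂_k) / (image of ∂_{k+1}):

  H_2: rank ker ∂_2 − rank ∂_3 = (12 − 12) − 0 = 0, and there is no ∂_3, so H_2 ≅ 0.

(K is a triangulation of the real projective plane RP^2.)

H_2 = 0.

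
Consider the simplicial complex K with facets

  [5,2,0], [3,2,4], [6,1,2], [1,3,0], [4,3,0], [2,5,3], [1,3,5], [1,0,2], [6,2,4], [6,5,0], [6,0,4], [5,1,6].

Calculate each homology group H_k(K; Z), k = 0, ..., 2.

Fix the vertex order 0 < 1 < 2 < 3 < 4 < 5 < 6 and write every simplex with vertices in increasing order. Then dim K = 2 and the simplices of K are:

  0-simplices (7): [0], [1], [2], [3], [4], [5], [6]
  1-simplices (18): [0,1], [0,2], [0,3], [0,4], [0,5], [0,6], [1,2], [1,3], [1,5], [1,6], [2,3], [2,4], [2,5], [2,6], [3,4], [3,5], [4,6], [5,6]
  2-simplices (12): [0,1,2], [0,1,3], [0,2,5], [0,3,4], [0,4,6], [0,5,6], [1,2,6], [1,3,5], [1,5,6], [2,3,4], [2,3,5], [2,4,6]

Hence C_0 ≅ Z^7, C_1 ≅ Z^18, C_2 ≅ Z^12.

∂_1: C_1 → C_0 maps an edge to its endpoints' difference, ∂[p,q] = q − p.
The resulting 7×18 matrix has rank 6, and its Smith normal form has invariant factors (1,1,1,1,1,1).

Boundary ∂_2: C_2 → C_1 maps a triangle to the signed sum of its edges. For instance
  ∂[0,3,4] = [3,4] − [0,4] + [0,3],
  ∂[0,1,2] = [1,2] − [0,2] + [0,1].
This gives a 18×12 integer matrix of rank 12; reducing to Smith normal form yields diagonal entries (1,1,1,1,1,1,1,1,1,1,1,2).

Now H_k = ker ∂_k / im ∂_{k+1}, so:

  H_0: rank C_0 − rank ∂_1 = 7 − 6 = 1, and the invariant factors of ∂_1 are all 1, so H_0 ≅ Z.
  H_1: rank ker ∂_1 − rank ∂_2 = (18 − 6) − 12 = 0, and ∂_2 has invariant factor 2 > 1, so H_1 ≅ Z/2.
  H_2: rank ker ∂_2 − rank ∂_3 = (12 − 12) − 0 = 0, and there is no ∂_3, so H_2 ≅ 0.

H_0 = Z,  H_1 = Z/2,  H_2 = 0.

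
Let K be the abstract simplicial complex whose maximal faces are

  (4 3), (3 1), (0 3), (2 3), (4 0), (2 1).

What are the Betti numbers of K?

b_0 = 1, b_1 = 2.

Order the vertices as 0 < 1 < 2 < 3 < 4. Listing each simplex with vertices in this order, K has dimension 1 with simplices:

  0-simplices (5): [0], [1], [2], [3], [4]
  1-simplices (6): [0,3], [0,4], [1,2], [1,3], [2,3], [3,4]

so the chain groups are C_0 ≅ Z^5, C_1 ≅ Z^6.

∂_1: C_1 → C_0 is given by ∂[p,q] = [q] − [p]. For instance
  ∂[0,3] = [3] − [0].
As a 5×6 matrix over Z this has rank 4, with invariant factors (1,1,1,1).

Computing H_k = (kernel of ∂_k) / (image of ∂_{k+1}):

  H_0: rank C_0 − rank ∂_1 = 5 − 4 = 1, and the invariant factors of ∂_1 are all 1, so H_0 = Z.
  H_1: rank ker ∂_1 − rank ∂_2 = (6 − 4) − 0 = 2, and there is no ∂_2, so H_1 = Z^2.

As a check, the Euler characteristic is 5 − 6 = -1, which agrees with 1 − 2 = -1.

Hence the Betti numbers are b_0 = 1, b_1 = 2.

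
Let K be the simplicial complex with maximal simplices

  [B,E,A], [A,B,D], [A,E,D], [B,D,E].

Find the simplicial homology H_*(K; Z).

H_0 ≅ Z,  H_1 = 0,  H_2 ≅ Z.

Fix the vertex order A < B < D < E and write every simplex with vertices in increasing order. Then dim K = 2 and the simplices of K are:

  0-simplices (4): A, B, D, E
  1-simplices (6): AB, AD, AE, BD, BE, DE
  2-simplices (4): ABD, ABE, ADE, BDE

Hence C_0 ≅ Z^4, C_1 ≅ Z^6, C_2 ≅ Z^4.

∂_1: C_1 → C_0 sends each edge [p,q] (with p < q) to q − p.
The 4×6 boundary matrix has rank 3 and Smith normal form diag(1,1,1).

∂_2: C_2 → C_1 acts by ∂[p,q,r] = [q,r] − [p,r] + [p,q]. For instance
  ∂BDE = DE − BE + BD,
  ∂ABD = BD − AD + AB.
The 6×4 boundary matrix has rank 3 and Smith normal form diag(1,1,1).

Reading off H_k = ker ∂_k / im ∂_{k+1}:

  H_0: rank C_0 − rank ∂_1 = 4 − 3 = 1, and the invariant factors of ∂_1 are all 1, so H_0 ≅ Z.
  H_1: rank ker ∂_1 − rank ∂_2 = (6 − 3) − 3 = 0, and the invariant factors of ∂_2 are all 1, so H_1 ≅ 0.
  H_2: rank ker ∂_2 − rank ∂_3 = (4 − 3) − 0 = 1, and there is no ∂_3, so H_2 ≅ Z.

As a check, the Euler characteristic is 4 − 6 + 4 = 2, which agrees with 1 − 0 + 1 = 2.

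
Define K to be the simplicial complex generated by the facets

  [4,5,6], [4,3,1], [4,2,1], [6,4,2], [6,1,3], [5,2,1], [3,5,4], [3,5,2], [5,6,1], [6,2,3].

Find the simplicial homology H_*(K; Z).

Order the vertices as 1 < 2 < 3 < 4 < 5 < 6. Listing each simplex with vertices in this order, K has dimension 2 with simplices:

  0-simplices (6): [1], [2], [3], [4], [5], [6]
  1-simplices (15): [1,2], [1,3], [1,4], [1,5], [1,6], [2,3], [2,4], [2,5], [2,6], [3,4], [3,5], [3,6], [4,5], [4,6], [5,6]
  2-simplices (10): [1,2,4], [1,2,5], [1,3,4], [1,3,6], [1,5,6], [2,3,5], [2,3,6], [2,4,6], [3,4,5], [4,5,6]

giving chain groups C_0 ≅ Z^6, C_1 ≅ Z^15, C_2 ≅ Z^10.

Boundary ∂_1: C_1 → C_0 sends each edge [p,q] (with p < q) to q − p. For instance
  ∂[3,4] = [4] − [3].
The resulting 6×15 matrix has rank 5, and its Smith normal form has invariant factors (1,1,1,1,1).

Boundary ∂_2: C_2 → C_1 maps a triangle to the signed sum of its edges. For instance
  ∂[1,2,4] = [2,4] − [1,4] + [1,2],
  ∂[1,2,5] = [2,5] − [1,5] + [1,2].
The 15×10 boundary matrix has rank 10 and Smith normal form diag(1,1,1,1,1,1,1,1,1,2).

Now H_k = ker ∂_k / im ∂_{k+1}, so:

  H_0: rank C_0 − rank ∂_1 = 6 − 5 = 1, and the invariant factors of ∂_1 are all 1, so H_0 ≅ Z.
  H_1: rank ker ∂_1 − rank ∂_2 = (15 − 5) − 10 = 0, and ∂_2 has invariant factor 2 > 1, so H_1 ≅ Z_2.
  H_2: rank ker ∂_2 − rank ∂_3 = (10 − 10) − 0 = 0, and there is no ∂_3, so H_2 ≅ 0.

H_0 ≅ Z,  H_1 ≅ Z_2,  H_2 = 0.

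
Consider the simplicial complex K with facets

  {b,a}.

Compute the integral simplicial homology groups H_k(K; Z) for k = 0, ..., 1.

H_0 ≅ Z,  H_1 = 0.

Take the total order a < b on the vertex set. Then K (dimension 1) consists of the simplices:

  0-simplices (2): a, b
  1-simplices (1): ab

Hence C_0 ≅ Z^2, C_1 ≅ Z^1.

∂_1: C_1 → C_0 maps an edge to its endpoints' difference, ∂[p,q] = q − p.
As a 2×1 matrix over Z this has rank 1, with invariant factors (1).

Computing H_k = (kernel of ∂_k) / (image of ∂_{k+1}):

  H_0: rank C_0 − rank ∂_1 = 2 − 1 = 1, and the invariant factors of ∂_1 are all 1, so H_0 ≅ Z.
  H_1: rank ker ∂_1 − rank ∂_2 = (1 − 1) − 0 = 0, and there is no ∂_2, so H_1 ≅ 0.

(K is a triangulation of the 1-simplex.)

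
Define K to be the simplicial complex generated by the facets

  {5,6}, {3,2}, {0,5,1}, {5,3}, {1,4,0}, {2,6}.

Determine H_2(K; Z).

K has 7 vertices, 9 edges, 2 triangles.
rank ∂_2 = 2, rank ∂_3 = 0 ⇒ b_2 = 2 − 2 − 0 = 0. So H_2 ≅ 0.

H_2 = 0.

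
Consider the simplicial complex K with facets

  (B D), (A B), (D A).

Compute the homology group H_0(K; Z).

H_0 ≅ Z.

Take the total order A < B < D on the vertex set. Then K (dimension 1) consists of the simplices:

  0-simplices (3): A, B, D
  1-simplices (3): AB, AD, BD

Hence C_0 ≅ Z^3, C_1 ≅ Z^3.

The boundary map ∂_1: C_1 → C_0 sends each edge [p,q] (with p < q) to q − p.
The resulting 3×3 matrix has rank 2, and its Smith normal form has invariant factors (1,1).

Now H_k = ker ∂_k / im ∂_{k+1}, so:

  H_0: rank C_0 − rank ∂_1 = 3 − 2 = 1, and the invariant factors of ∂_1 are all 1, so H_0 = Z.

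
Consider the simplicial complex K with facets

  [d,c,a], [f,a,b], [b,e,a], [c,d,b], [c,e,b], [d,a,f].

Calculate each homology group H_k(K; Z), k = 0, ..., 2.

We work with the vertex ordering a < b < c < d < e < f. The simplices of K, each written with vertices in increasing order, are:

  0-simplices (6): a, b, c, d, e, f
  1-simplices (12): ab, ac, ad, ae, af, bc, bd, be, bf, cd, ce, df
  2-simplices (6): abe, abf, acd, adf, bcd, bce

so the chain groups are C_0 ≅ Z^6, C_1 ≅ Z^12, C_2 ≅ Z^6.

The boundary map ∂_1: C_1 → C_0 is given by ∂[p,q] = [q] − [p]. For instance
  ∂cd = d − c.
The resulting 6×12 matrix has rank 5, and its Smith normal form has invariant factors (1,1,1,1,1).

∂_2: C_2 → C_1 maps a triangle to the signed sum of its edges. For instance
  ∂bcd = cd − bd + bc,
  ∂bce = ce − be + bc.
The 12×6 boundary matrix has rank 6 and Smith normal form diag(1,1,1,1,1,1).

Computing H_k = (kernel of ∂_k) / (image of ∂_{k+1}):

  H_0: rank C_0 − rank ∂_1 = 6 − 5 = 1, and the invariant factors of ∂_1 are all 1, so H_0 = Z.
  H_1: rank ker ∂_1 − rank ∂_2 = (12 − 5) − 6 = 1, and the invariant factors of ∂_2 are all 1, so H_1 = Z.
  H_2: rank ker ∂_2 − rank ∂_3 = (6 − 6) − 0 = 0, and there is no ∂_3, so H_2 = 0.

As a check, the Euler characteristic is 6 − 12 + 6 = 0, which agrees with 1 − 1 + 0 = 0.
(K is a triangulation of the cylinder S^1 x I.)

H_0 = Z,  H_1 = Z,  H_2 = 0.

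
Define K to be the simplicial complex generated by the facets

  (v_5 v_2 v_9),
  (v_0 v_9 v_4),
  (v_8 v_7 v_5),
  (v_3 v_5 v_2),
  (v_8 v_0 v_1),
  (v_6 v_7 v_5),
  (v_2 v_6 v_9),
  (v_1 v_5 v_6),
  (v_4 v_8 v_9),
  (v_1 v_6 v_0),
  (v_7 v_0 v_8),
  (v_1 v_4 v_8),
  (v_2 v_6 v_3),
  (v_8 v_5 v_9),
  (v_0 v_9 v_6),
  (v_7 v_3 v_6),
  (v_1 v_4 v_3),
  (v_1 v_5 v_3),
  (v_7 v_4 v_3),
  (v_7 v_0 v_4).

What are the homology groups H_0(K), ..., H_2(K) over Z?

Order the vertices as v_0 < v_1 < v_2 < v_3 < v_4 < v_5 < v_6 < v_7 < v_8 < v_9. Listing each simplex with vertices in this order, K has dimension 2 with simplices:

  0-simplices (10): [v_0], [v_1], [v_2], [v_3], [v_4], [v_5], [v_6], [v_7], [v_8], [v_9]
  1-simplices (30): (30 of them)
  2-simplices (20): (20 of them)

giving chain groups C_0 ≅ Z^10, C_1 ≅ Z^30, C_2 ≅ Z^20.

∂_1: C_1 → C_0 sends each edge [p,q] (with p < q) to q − p.
This gives a 10×30 integer matrix of rank 9; reducing to Smith normal form yields diagonal entries (1,1,1,1,1,1,1,1,1).

Boundary ∂_2: C_2 → C_1 acts by ∂[p,q,r] = [q,r] − [p,r] + [p,q]. For instance
  ∂[v_0,v_1,v_8] = [v_1,v_8] − [v_0,v_8] + [v_0,v_1],
  ∂[v_5,v_8,v_9] = [v_8,v_9] − [v_5,v_9] + [v_5,v_8].
The resulting 30×20 matrix has rank 20, and its Smith normal form has invariant factors (1,1,1,1,1,1,1,1,1,1,1,1,1,1,1,1,1,1,1,2).

From H_k ≅ ker(∂_k) / im(∂_{k+1}) we obtain:

  H_0: rank C_0 − rank ∂_1 = 10 − 9 = 1, and the invariant factors of ∂_1 are all 1, so H_0 = Z.
  H_1: rank ker ∂_1 − rank ∂_2 = (30 − 9) − 20 = 1, and ∂_2 has invariant factor 2 > 1, so H_1 = Z ⊕ Z/2.
  H_2: rank ker ∂_2 − rank ∂_3 = (20 − 20) − 0 = 0, and there is no ∂_3, so H_2 = 0.

(K is a triangulation of the Klein bottle.)

H_0 = Z,  H_1 = Z ⊕ Z/2,  H_2 = 0.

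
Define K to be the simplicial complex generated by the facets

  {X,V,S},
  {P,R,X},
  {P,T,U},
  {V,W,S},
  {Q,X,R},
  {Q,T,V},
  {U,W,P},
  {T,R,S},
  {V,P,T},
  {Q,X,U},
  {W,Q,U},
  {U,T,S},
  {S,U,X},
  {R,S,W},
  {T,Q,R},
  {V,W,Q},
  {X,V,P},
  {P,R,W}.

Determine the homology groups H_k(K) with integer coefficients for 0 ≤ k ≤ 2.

Order the vertices as P < Q < R < S < T < U < V < W < X. Listing each simplex with vertices in this order, K has dimension 2 with simplices:

  0-simplices (9): P, Q, R, S, T, U, V, W, X
  1-simplices (27): PR, PT, PU, PV, PW, PX, QR, QT, QU, QV, QW, QX, RS, RT, RW, RX, ST, SU, SV, SW, SX, TU, TV, UW, UX, VW, VX
  2-simplices (18): PRW, PRX, PTU, PTV, PUW, PVX, QRT, QRX, QTV, QUW, QUX, QVW, RST, RSW, STU, SUX, SVW, SVX

so the chain groups are C_0 ≅ Z^9, C_1 ≅ Z^27, C_2 ≅ Z^18.

Boundary ∂_1: C_1 → C_0 maps an edge to its endpoints' difference, ∂[p,q] = q − p. For instance
  ∂RT = T − R.
The 9×27 boundary matrix has rank 8 and Smith normal form diag(1,1,1,1,1,1,1,1).

Boundary ∂_2: C_2 → C_1 sends each 2-simplex [p,q,r] to [q,r] − [p,r] + [p,q]. For instance
  ∂PRX = RX − PX + PR,
  ∂PTU = TU − PU + PT.
As a 27×18 matrix over Z this has rank 17, with invariant factors (1,1,1,1,1,1,1,1,1,1,1,1,1,1,1,1,1).

Now H_k = ker ∂_k / im ∂_{k+1}, so:

  H_0: rank C_0 − rank ∂_1 = 9 − 8 = 1, and the invariant factors of ∂_1 are all 1, so H_0 ≅ Z.
  H_1: rank ker ∂_1 − rank ∂_2 = (27 − 8) − 17 = 2, and the invariant factors of ∂_2 are all 1, so H_1 ≅ Z^2.
  H_2: rank ker ∂_2 − rank ∂_3 = (18 − 17) − 0 = 1, and there is no ∂_3, so H_2 ≅ Z.

As a check, the Euler characteristic is 9 − 27 + 18 = 0, which agrees with 1 − 2 + 1 = 0.

H_0 ≅ Z,  H_1 ≅ Z^2,  H_2 ≅ Z.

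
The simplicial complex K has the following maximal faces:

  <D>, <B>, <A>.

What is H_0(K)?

Fix the vertex order A < B < D and write every simplex with vertices in increasing order. Then dim K = 0 and the simplices of K are:

  0-simplices (3): A, B, D

so the chain groups are C_0 ≅ Z^3.

Reading off H_k = ker ∂_k / im ∂_{k+1}:

  H_0: rank C_0 − rank ∂_1 = 3 − 0 = 3, and there is no ∂_1, so H_0 = Z^3.

H_0 = Z^3.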